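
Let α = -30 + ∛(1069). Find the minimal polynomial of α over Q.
m_α(x) = x^3 + 90x^2 + 2700x + 25931

Set β = α + 30 = ∛(1069), so β^3 = 1069. Then (α + 30)^3 - 1069 = 0, i.e. α is a root of g(x) = (x + 30)^3 - 1069 = x^3 + 90x^2 + 2700x + 25931. Since g(x) = h(x + 30) where h(x) = x^3 - 1069, and h is irreducible over Q (because 1069 is not a perfect cube, so h has no rational root, and a monic cubic with no rational root is irreducible), g is also irreducible (irreducibility is preserved under the substitution x → x + 30). Hence m_α(x) = x^3 + 90x^2 + 2700x + 25931.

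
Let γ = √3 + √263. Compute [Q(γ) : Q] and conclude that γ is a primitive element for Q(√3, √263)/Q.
[Q(γ) : Q] = 4 (equivalently, Q(γ) = Q(√3, √263))

Obviously Q(γ) ⊆ Q(√3, √263), and [Q(√3, √263):Q] = 4 (since 3, 263 are distinct squarefree integers > 1 with 789 not a perfect square). To show equality we compute the minimal polynomial of γ. From γ = √3 + √263: γ^2 = 3 + 2√(789) + 263 = 266 + 2√(789), so γ^2 - 266 = 2√(789); squaring, (γ^2 - 266)^2 = 4·789, i.e. γ^4 - 532γ^2 + 70756 - 3156 = 0, i.e. γ^4 - 532γ^2 + 67600 = 0. So γ is a root of x^4 - 532x^2 + 67600. This polynomial is irreducible over Q: it has no rational root (each ±√3 ± √263 is irrational), and any factorization into two quadratics over Q would force √(789) ∈ Q (pairing opposite roots) or √3, √263 ∈ Q (other pairings), all impossible. Hence [Q(γ):Q] = 4 = [Q(√3, √263):Q], so Q(γ) = Q(√3, √263).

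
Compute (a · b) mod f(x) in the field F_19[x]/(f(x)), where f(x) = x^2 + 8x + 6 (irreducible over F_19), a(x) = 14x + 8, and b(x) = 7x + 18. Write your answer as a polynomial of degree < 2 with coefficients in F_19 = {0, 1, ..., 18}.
a · b ≡ 18x + 12 (mod f(x))

Multiply in F_19[x]: a(x)·b(x) = (14x + 8)·(7x + 18) = 3x^2 + 4x + 11. This has degree ≥ 2, so divide by f(x) over F_19: 3x^2 + 4x + 11 = (3)·(x^2 + 8x + 6) + (18x + 12). Hence a·b ≡ 18x + 12 (mod f). (F_19[x]/(f) is a field with 19^2 = 361 elements since f is irreducible of degree 2.)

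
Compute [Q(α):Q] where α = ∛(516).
[Q(α):Q] = 3

The minimal polynomial of α is x^3 - 516, irreducible over Q since 516 is not a perfect cube (so x^3 - 516 has no rational root). Hence [Q(α):Q] = deg(m_α) = 3.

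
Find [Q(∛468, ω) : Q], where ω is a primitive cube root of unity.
[Q(∛468, ω) : Q] = 6

[Q(∛468):Q] = 3 (min poly x^3 - 468, irreducible since 468 is not a perfect cube). [Q(ω):Q] = 2 (min poly x^2 + x + 1). Since Q(∛468) ⊂ R and ω ∉ R, we have ω ∉ Q(∛468), so x^2 + x + 1 remains irreducible over Q(∛468) and [Q(∛468, ω) : Q(∛468)] = 2. By the tower law, [Q(∛468, ω) : Q] = 3 · 2 = 6. (In fact Q(∛468, ω) is the splitting field of x^3 - 468 over Q.)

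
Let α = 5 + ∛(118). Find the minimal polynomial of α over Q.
m_α(x) = x^3 - 15x^2 + 75x - 243

Set β = α - 5 = ∛(118), so β^3 = 118. Then (α - 5)^3 - 118 = 0, i.e. α is a root of g(x) = (x - 5)^3 - 118 = x^3 - 15x^2 + 75x - 243. Since g(x) = h(x - 5) where h(x) = x^3 - 118, and h is irreducible over Q (because 118 is not a perfect cube, so h has no rational root, and a monic cubic with no rational root is irreducible), g is also irreducible (irreducibility is preserved under the substitution x → x - 5). Hence m_α(x) = x^3 - 15x^2 + 75x - 243.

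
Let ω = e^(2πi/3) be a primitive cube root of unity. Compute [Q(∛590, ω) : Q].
[Q(∛590, ω) : Q] = 6

[Q(∛590):Q] = 3 (min poly x^3 - 590, irreducible since 590 is not a perfect cube). [Q(ω):Q] = 2 (min poly x^2 + x + 1). Since Q(∛590) ⊂ R and ω ∉ R, we have ω ∉ Q(∛590), so x^2 + x + 1 remains irreducible over Q(∛590) and [Q(∛590, ω) : Q(∛590)] = 2. By the tower law, [Q(∛590, ω) : Q] = 3 · 2 = 6. (In fact Q(∛590, ω) is the splitting field of x^3 - 590 over Q.)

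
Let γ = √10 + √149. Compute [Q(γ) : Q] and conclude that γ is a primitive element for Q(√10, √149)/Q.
[Q(γ) : Q] = 4 (equivalently, Q(γ) = Q(√10, √149))

Obviously Q(γ) ⊆ Q(√10, √149), and [Q(√10, √149):Q] = 4 (since 10, 149 are distinct squarefree integers > 1 with 1490 not a perfect square). To show equality we compute the minimal polynomial of γ. From γ = √10 + √149: γ^2 = 10 + 2√(1490) + 149 = 159 + 2√(1490), so γ^2 - 159 = 2√(1490); squaring, (γ^2 - 159)^2 = 4·1490, i.e. γ^4 - 318γ^2 + 25281 - 5960 = 0, i.e. γ^4 - 318γ^2 + 19321 = 0. So γ is a root of x^4 - 318x^2 + 19321. This polynomial is irreducible over Q: it has no rational root (each ±√10 ± √149 is irrational), and any factorization into two quadratics over Q would force √(1490) ∈ Q (pairing opposite roots) or √10, √149 ∈ Q (other pairings), all impossible. Hence [Q(γ):Q] = 4 = [Q(√10, √149):Q], so Q(γ) = Q(√10, √149).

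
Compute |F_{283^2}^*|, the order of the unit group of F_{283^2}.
|F_{283^2}^*| = 80088

F_{283^2} has 283^2 = 80089 elements; its multiplicative group consists of all nonzero elements, so |F_{283^2}^*| = 80089 - 1 = 80088. (It is cyclic since any finite subgroup of the multiplicative group of a field is cyclic.)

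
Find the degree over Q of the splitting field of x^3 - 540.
[K : Q] = 6

The roots of x^3 - 540 are ∛540, ω∛540, ω^2∛540 where ω = e^(2πi/3) is a primitive cube root of unity, so K = Q(∛540, ω). Now [Q(∛540):Q] = 3 (since 540 is not a perfect cube, x^3 - 540 is irreducible) and [Q(ω):Q] = 2. Both 2 and 3 divide [K:Q], and [K:Q] ≤ 3·2 = 6, so [K:Q] = 6. (Equivalently: Q(∛540) ⊂ R but ω ∉ R, so [K : Q(∛540)] = 2.)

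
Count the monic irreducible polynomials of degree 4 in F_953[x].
There are 206210669868 monic irreducible polynomials of degree 4 over F_953

Each element of F_{953^4} that lies in no proper subfield is a root of exactly one monic irreducible of degree 4 over F_953, and each such polynomial has 4 distinct roots in F_{953^4}. By Möbius inversion the count is N_953(4) = (1/4) Σ_{d|4} μ(4/d) · 953^d = (1/4)(μ(4)·953^1 + μ(2)·953^2 + μ(1)·953^4) = 824842679472/4 = 206210669868.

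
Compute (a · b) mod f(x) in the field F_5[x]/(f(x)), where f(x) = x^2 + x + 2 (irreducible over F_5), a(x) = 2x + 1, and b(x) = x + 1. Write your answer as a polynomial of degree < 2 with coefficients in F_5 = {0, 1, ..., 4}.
a · b ≡ x + 2 (mod f(x))

Multiply in F_5[x]: a(x)·b(x) = (2x + 1)·(x + 1) = 2x^2 + 3x + 1. This has degree ≥ 2, so divide by f(x) over F_5: 2x^2 + 3x + 1 = (2)·(x^2 + x + 2) + (x + 2). Hence a·b ≡ x + 2 (mod f). (F_5[x]/(f) is a field with 5^2 = 25 elements since f is irreducible of degree 2.)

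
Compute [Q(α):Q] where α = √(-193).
[Q(α):Q] = 2

[Q(α):Q] equals the degree of the minimal polynomial of α. Here α^2 = -193 and x^2 + 193 is irreducible (d = -193 is squarefree, ≠ 1, hence not a square), so deg(m_α) = 2. Thus [Q(α):Q] = 2.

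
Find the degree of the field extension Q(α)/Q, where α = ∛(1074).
[Q(α):Q] = 3

The minimal polynomial of α is x^3 - 1074, irreducible over Q since 1074 is not a perfect cube (so x^3 - 1074 has no rational root). Hence [Q(α):Q] = deg(m_α) = 3.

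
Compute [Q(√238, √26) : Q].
[Q(√238, √26) : Q] = 4

[Q(√238):Q] = 2 (min poly x^2 - 238, irreducible since 238 is squarefree > 1). For the top step, suppose √26 ∈ Q(√238), say √26 = c + d√238 with c, d ∈ Q. Squaring: 26 = c^2 + 238d^2 + 2cd√238. Since √238 ∉ Q this forces 2cd = 0. If d = 0 then √26 = c ∈ Q, contradicting 26 squarefree > 1. If c = 0 then 26 = 238d^2, so 238·26 = (238d)^2 is a perfect square in Q — but 238·26 = 6188 is not a perfect square (since 238 and 26 are distinct squarefree integers). Contradiction. Hence √26 ∉ Q(√238), so x^2 - 26 stays irreducible over Q(√238) and [Q(√238, √26) : Q(√238)] = 2. By the tower law, [Q(√238, √26) : Q] = 2 · 2 = 4.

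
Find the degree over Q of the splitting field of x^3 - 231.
[K : Q] = 6

The roots of x^3 - 231 are ∛231, ω∛231, ω^2∛231 where ω = e^(2πi/3) is a primitive cube root of unity, so K = Q(∛231, ω). Now [Q(∛231):Q] = 3 (since 231 is not a perfect cube, x^3 - 231 is irreducible) and [Q(ω):Q] = 2. Both 2 and 3 divide [K:Q], and [K:Q] ≤ 3·2 = 6, so [K:Q] = 6. (Equivalently: Q(∛231) ⊂ R but ω ∉ R, so [K : Q(∛231)] = 2.)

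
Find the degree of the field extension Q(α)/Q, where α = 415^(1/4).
[Q(α):Q] = 4

α is a root of x^4 - 415. By Eisenstein's criterion at the prime p = 5 (which divides the constant term 415 but p^2 = 25 does not, since 415 is squarefree), x^4 - 415 is irreducible over Q. Hence [Q(α):Q] = 4.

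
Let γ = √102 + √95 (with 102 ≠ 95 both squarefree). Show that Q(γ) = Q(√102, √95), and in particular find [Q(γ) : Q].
[Q(γ) : Q] = 4 (equivalently, Q(γ) = Q(√102, √95))

Obviously Q(γ) ⊆ Q(√102, √95), and [Q(√102, √95):Q] = 4 (since 102, 95 are distinct squarefree integers > 1 with 9690 not a perfect square). To show equality we compute the minimal polynomial of γ. From γ = √102 + √95: γ^2 = 102 + 2√(9690) + 95 = 197 + 2√(9690), so γ^2 - 197 = 2√(9690); squaring, (γ^2 - 197)^2 = 4·9690, i.e. γ^4 - 394γ^2 + 38809 - 38760 = 0, i.e. γ^4 - 394γ^2 + 49 = 0. So γ is a root of x^4 - 394x^2 + 49. This polynomial is irreducible over Q: it has no rational root (each ±√102 ± √95 is irrational), and any factorization into two quadratics over Q would force √(9690) ∈ Q (pairing opposite roots) or √102, √95 ∈ Q (other pairings), all impossible. Hence [Q(γ):Q] = 4 = [Q(√102, √95):Q], so Q(γ) = Q(√102, √95).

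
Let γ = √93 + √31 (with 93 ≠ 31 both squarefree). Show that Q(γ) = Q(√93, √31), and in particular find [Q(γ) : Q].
[Q(γ) : Q] = 4 (equivalently, Q(γ) = Q(√93, √31))

Obviously Q(γ) ⊆ Q(√93, √31), and [Q(√93, √31):Q] = 4 (since 93, 31 are distinct squarefree integers > 1 with 2883 not a perfect square). To show equality we compute the minimal polynomial of γ. From γ = √93 + √31: γ^2 = 93 + 2√(2883) + 31 = 124 + 2√(2883), so γ^2 - 124 = 2√(2883); squaring, (γ^2 - 124)^2 = 4·2883, i.e. γ^4 - 248γ^2 + 15376 - 11532 = 0, i.e. γ^4 - 248γ^2 + 3844 = 0. So γ is a root of x^4 - 248x^2 + 3844. This polynomial is irreducible over Q: it has no rational root (each ±√93 ± √31 is irrational), and any factorization into two quadratics over Q would force √(2883) ∈ Q (pairing opposite roots) or √93, √31 ∈ Q (other pairings), all impossible. Hence [Q(γ):Q] = 4 = [Q(√93, √31):Q], so Q(γ) = Q(√93, √31).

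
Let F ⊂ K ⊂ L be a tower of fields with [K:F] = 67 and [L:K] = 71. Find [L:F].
[L:F] = 4757

The tower law says that for any tower of field extensions F ⊂ K ⊂ L with finite degrees, [L:F] = [L:K] · [K:F]. Here this gives [L:F] = 71 · 67 = 4757.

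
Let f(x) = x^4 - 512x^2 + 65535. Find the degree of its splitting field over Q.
[K : Q] = 4

Solving the quadratic in x^2: x^2 = (512 ± √(512^2 - 4·65535))/2 = (512 ± √4)/2 = (512 ± 2)/2, giving x^2 = 257 or x^2 = 255. So f(x) = (x^2 - 257)(x^2 - 255) and the roots of f are ±√257, ±√255. Hence the splitting field is K = Q(√257, √255). Since 257 and 255 are distinct squarefree integers > 1, their product 65535 is not a perfect square, so √255 ∉ Q(√257). By the tower law [K:Q] = [Q(√257,√255):Q(√257)] · [Q(√257):Q] = 2 · 2 = 4.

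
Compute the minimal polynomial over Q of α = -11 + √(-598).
m_α(x) = x^2 + 22x + 719

From α + 11 = √(-598), squaring gives (α + 11)^2 = -598, i.e. α^2 + 22α + 121 = -598, so α^2 + 22α + 719 = 0. The discriminant of x^2 + 22x + 719 is (22)^2 - 4·(719) = 484 - 2876 = -2392, and 4·(-598) is not a perfect square in Q since -598 is squarefree and ≠ 1. Hence x^2 + 22x + 719 is irreducible over Q and is the minimal polynomial of α.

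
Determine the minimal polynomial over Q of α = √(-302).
m_α(x) = x^2 + 302

α satisfies α^2 + 302 = 0, so x^2 + 302 annihilates α. Since d = -302 is squarefree and ≠ 1, it is not a perfect square in Q, so x^2 + 302 has no rational root and is therefore irreducible over Q (a degree-2 polynomial over a field is irreducible iff it has no root). Hence m_α(x) = x^2 + 302.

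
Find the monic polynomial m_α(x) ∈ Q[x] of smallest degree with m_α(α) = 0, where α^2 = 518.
m_α(x) = x^2 - 518

α satisfies α^2 - 518 = 0, so x^2 - 518 annihilates α. Since d = 518 is squarefree and ≠ 1, it is not a perfect square in Q, so x^2 - 518 has no rational root and is therefore irreducible over Q (a degree-2 polynomial over a field is irreducible iff it has no root). Hence m_α(x) = x^2 - 518.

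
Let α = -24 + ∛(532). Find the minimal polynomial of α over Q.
m_α(x) = x^3 + 72x^2 + 1728x + 13292

Set β = α + 24 = ∛(532), so β^3 = 532. Then (α + 24)^3 - 532 = 0, i.e. α is a root of g(x) = (x + 24)^3 - 532 = x^3 + 72x^2 + 1728x + 13292. Since g(x) = h(x + 24) where h(x) = x^3 - 532, and h is irreducible over Q (because 532 is not a perfect cube, so h has no rational root, and a monic cubic with no rational root is irreducible), g is also irreducible (irreducibility is preserved under the substitution x → x + 24). Hence m_α(x) = x^3 + 72x^2 + 1728x + 13292.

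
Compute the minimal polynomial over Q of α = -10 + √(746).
m_α(x) = x^2 + 20x - 646

From α + 10 = √(746), squaring gives (α + 10)^2 = 746, i.e. α^2 + 20α + 100 = 746, so α^2 + 20α - 646 = 0. The discriminant of x^2 + 20x - 646 is (20)^2 - 4·(-646) = 400 + 2584 = 2984, and 4·(746) is not a perfect square in Q since 746 is squarefree and ≠ 1. Hence x^2 + 20x - 646 is irreducible over Q and is the minimal polynomial of α.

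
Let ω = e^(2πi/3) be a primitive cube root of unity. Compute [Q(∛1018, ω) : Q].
[Q(∛1018, ω) : Q] = 6

[Q(∛1018):Q] = 3 (min poly x^3 - 1018, irreducible since 1018 is not a perfect cube). [Q(ω):Q] = 2 (min poly x^2 + x + 1). Since Q(∛1018) ⊂ R and ω ∉ R, we have ω ∉ Q(∛1018), so x^2 + x + 1 remains irreducible over Q(∛1018) and [Q(∛1018, ω) : Q(∛1018)] = 2. By the tower law, [Q(∛1018, ω) : Q] = 3 · 2 = 6. (In fact Q(∛1018, ω) is the splitting field of x^3 - 1018 over Q.)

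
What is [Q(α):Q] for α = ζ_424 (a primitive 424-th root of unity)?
[Q(α):Q] = 208

The minimal polynomial of ζ_424 over Q is the 424-th cyclotomic polynomial Φ_424(x), which is irreducible over Q and has degree φ(424) = 208. Hence [Q(α):Q] = φ(424) = 208.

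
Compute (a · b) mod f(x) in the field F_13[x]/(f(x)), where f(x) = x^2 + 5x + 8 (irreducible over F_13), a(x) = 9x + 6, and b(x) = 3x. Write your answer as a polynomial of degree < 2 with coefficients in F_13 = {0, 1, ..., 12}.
a · b ≡ 5 (mod f(x))

Multiply in F_13[x]: a(x)·b(x) = (9x + 6)·(3x) = x^2 + 5x. This has degree ≥ 2, so divide by f(x) over F_13: x^2 + 5x = (1)·(x^2 + 5x + 8) + (5). Hence a·b ≡ 5 (mod f). (F_13[x]/(f) is a field with 13^2 = 169 elements since f is irreducible of degree 2.)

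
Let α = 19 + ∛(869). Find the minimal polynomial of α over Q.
m_α(x) = x^3 - 57x^2 + 1083x - 7728

Set β = α - 19 = ∛(869), so β^3 = 869. Then (α - 19)^3 - 869 = 0, i.e. α is a root of g(x) = (x - 19)^3 - 869 = x^3 - 57x^2 + 1083x - 7728. Since g(x) = h(x - 19) where h(x) = x^3 - 869, and h is irreducible over Q (because 869 is not a perfect cube, so h has no rational root, and a monic cubic with no rational root is irreducible), g is also irreducible (irreducibility is preserved under the substitution x → x - 19). Hence m_α(x) = x^3 - 57x^2 + 1083x - 7728.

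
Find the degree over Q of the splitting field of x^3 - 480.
[K : Q] = 6

The roots of x^3 - 480 are ∛480, ω∛480, ω^2∛480 where ω = e^(2πi/3) is a primitive cube root of unity, so K = Q(∛480, ω). Now [Q(∛480):Q] = 3 (since 480 is not a perfect cube, x^3 - 480 is irreducible) and [Q(ω):Q] = 2. Both 2 and 3 divide [K:Q], and [K:Q] ≤ 3·2 = 6, so [K:Q] = 6. (Equivalently: Q(∛480) ⊂ R but ω ∉ R, so [K : Q(∛480)] = 2.)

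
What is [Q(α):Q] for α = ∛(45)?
[Q(α):Q] = 3

The minimal polynomial of α is x^3 - 45, irreducible over Q since 45 is not a perfect cube (so x^3 - 45 has no rational root). Hence [Q(α):Q] = deg(m_α) = 3.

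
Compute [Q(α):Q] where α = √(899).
[Q(α):Q] = 2

[Q(α):Q] equals the degree of the minimal polynomial of α. Here α^2 = 899 and x^2 - 899 is irreducible (d = 899 is squarefree, ≠ 1, hence not a square), so deg(m_α) = 2. Thus [Q(α):Q] = 2.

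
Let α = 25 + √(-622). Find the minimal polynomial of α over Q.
m_α(x) = x^2 - 50x + 1247

From α - 25 = √(-622), squaring gives (α - 25)^2 = -622, i.e. α^2 - 50α + 625 = -622, so α^2 - 50α + 1247 = 0. The discriminant of x^2 - 50x + 1247 is (-50)^2 - 4·(1247) = 2500 - 4988 = -2488, and 4·(-622) is not a perfect square in Q since -622 is squarefree and ≠ 1. Hence x^2 - 50x + 1247 is irreducible over Q and is the minimal polynomial of α.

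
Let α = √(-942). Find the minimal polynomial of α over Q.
m_α(x) = x^2 + 942

α satisfies α^2 + 942 = 0, so x^2 + 942 annihilates α. Since d = -942 is squarefree and ≠ 1, it is not a perfect square in Q, so x^2 + 942 has no rational root and is therefore irreducible over Q (a degree-2 polynomial over a field is irreducible iff it has no root). Hence m_α(x) = x^2 + 942.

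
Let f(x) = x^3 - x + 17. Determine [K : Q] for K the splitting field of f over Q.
[K : Q] = 6

By the rational root test, any rational root of the monic integer polynomial f(x) = x^3 - x + 17 must be an integer dividing the constant term 17, i.e. one of ±{1, 17}. Evaluating: f(1) = 17, f(-1) = 17, f(17) = 4913, f(-17) = -4879; none is 0, so f has no rational root and is therefore irreducible over Q (a cubic with no linear factor over a field is irreducible). For an irreducible cubic, the Galois group is A_3 or S_3 according as the discriminant disc(f) = -4a^3 - 27b^2 = -4·(-1)^3 - 27·(17)^2 = -7799 is or is not a square in Q. Here disc(f) = -7799 is not a perfect square in Q, so the Galois group of f over Q is not contained in A_3 and must be all of S_3. The splitting field has degree |S_3| = 6 over Q, so [K : Q] = 6.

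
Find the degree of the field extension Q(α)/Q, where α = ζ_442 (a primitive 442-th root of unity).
[Q(α):Q] = 192

The minimal polynomial of ζ_442 over Q is the 442-th cyclotomic polynomial Φ_442(x), which is irreducible over Q and has degree φ(442) = 192. Hence [Q(α):Q] = φ(442) = 192.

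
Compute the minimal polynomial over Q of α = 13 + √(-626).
m_α(x) = x^2 - 26x + 795

From α - 13 = √(-626), squaring gives (α - 13)^2 = -626, i.e. α^2 - 26α + 169 = -626, so α^2 - 26α + 795 = 0. The discriminant of x^2 - 26x + 795 is (-26)^2 - 4·(795) = 676 - 3180 = -2504, and 4·(-626) is not a perfect square in Q since -626 is squarefree and ≠ 1. Hence x^2 - 26x + 795 is irreducible over Q and is the minimal polynomial of α.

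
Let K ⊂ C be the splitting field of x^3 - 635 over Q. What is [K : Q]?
[K : Q] = 6

The roots of x^3 - 635 are ∛635, ω∛635, ω^2∛635 where ω = e^(2πi/3) is a primitive cube root of unity, so K = Q(∛635, ω). Now [Q(∛635):Q] = 3 (since 635 is not a perfect cube, x^3 - 635 is irreducible) and [Q(ω):Q] = 2. Both 2 and 3 divide [K:Q], and [K:Q] ≤ 3·2 = 6, so [K:Q] = 6. (Equivalently: Q(∛635) ⊂ R but ω ∉ R, so [K : Q(∛635)] = 2.)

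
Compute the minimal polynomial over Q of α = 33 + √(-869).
m_α(x) = x^2 - 66x + 1958

From α - 33 = √(-869), squaring gives (α - 33)^2 = -869, i.e. α^2 - 66α + 1089 = -869, so α^2 - 66α + 1958 = 0. The discriminant of x^2 - 66x + 1958 is (-66)^2 - 4·(1958) = 4356 - 7832 = -3476, and 4·(-869) is not a perfect square in Q since -869 is squarefree and ≠ 1. Hence x^2 - 66x + 1958 is irreducible over Q and is the minimal polynomial of α.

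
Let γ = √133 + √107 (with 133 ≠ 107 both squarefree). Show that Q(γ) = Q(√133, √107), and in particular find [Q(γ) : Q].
[Q(γ) : Q] = 4 (equivalently, Q(γ) = Q(√133, √107))

Obviously Q(γ) ⊆ Q(√133, √107), and [Q(√133, √107):Q] = 4 (since 133, 107 are distinct squarefree integers > 1 with 14231 not a perfect square). To show equality we compute the minimal polynomial of γ. From γ = √133 + √107: γ^2 = 133 + 2√(14231) + 107 = 240 + 2√(14231), so γ^2 - 240 = 2√(14231); squaring, (γ^2 - 240)^2 = 4·14231, i.e. γ^4 - 480γ^2 + 57600 - 56924 = 0, i.e. γ^4 - 480γ^2 + 676 = 0. So γ is a root of x^4 - 480x^2 + 676. This polynomial is irreducible over Q: it has no rational root (each ±√133 ± √107 is irrational), and any factorization into two quadratics over Q would force √(14231) ∈ Q (pairing opposite roots) or √133, √107 ∈ Q (other pairings), all impossible. Hence [Q(γ):Q] = 4 = [Q(√133, √107):Q], so Q(γ) = Q(√133, √107).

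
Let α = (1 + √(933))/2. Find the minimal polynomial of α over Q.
m_α(x) = x^2 - x - 233

From 2α - 1 = √(933), squaring gives (2α - 1)^2 = 933, i.e. 4α^2 - 4α + 1 = 933, so α^2 - α + (1 - 933)/4 = 0. Since 933 ≡ 1 (mod 4), (1 - 933)/4 = -233 ∈ Z. The polynomial x^2 - x - 233 has discriminant 1 - 4·(-233) = 933, which is not a perfect square in Q (d = 933 is squarefree and ≠ 1), so x^2 - x - 233 is irreducible over Q. It is the minimal polynomial of α.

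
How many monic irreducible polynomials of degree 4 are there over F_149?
There are 123215550 monic irreducible polynomials of degree 4 over F_149

Each element of F_{149^4} that lies in no proper subfield is a root of exactly one monic irreducible of degree 4 over F_149, and each such polynomial has 4 distinct roots in F_{149^4}. By Möbius inversion the count is N_149(4) = (1/4) Σ_{d|4} μ(4/d) · 149^d = (1/4)(μ(4)·149^1 + μ(2)·149^2 + μ(1)·149^4) = 492862200/4 = 123215550.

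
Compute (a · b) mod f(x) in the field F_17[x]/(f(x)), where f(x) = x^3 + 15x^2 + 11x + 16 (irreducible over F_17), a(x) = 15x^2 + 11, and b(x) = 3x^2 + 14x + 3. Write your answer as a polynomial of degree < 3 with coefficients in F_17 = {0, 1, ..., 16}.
a · b ≡ 13x^2 + 10x + 10 (mod f(x))

Multiply in F_17[x]: a(x)·b(x) = (15x^2 + 11)·(3x^2 + 14x + 3) = 11x^4 + 6x^3 + 10x^2 + x + 16. This has degree ≥ 3, so divide by f(x) over F_17: 11x^4 + 6x^3 + 10x^2 + x + 16 = (11x + 11)·(x^3 + 15x^2 + 11x + 16) + (13x^2 + 10x + 10). Hence a·b ≡ 13x^2 + 10x + 10 (mod f). (F_17[x]/(f) is a field with 17^3 = 4913 elements since f is irreducible of degree 3.)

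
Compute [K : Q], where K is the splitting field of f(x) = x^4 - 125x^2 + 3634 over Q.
[K : Q] = 4

Solving the quadratic in x^2: x^2 = (125 ± √(125^2 - 4·3634))/2 = (125 ± √1089)/2 = (125 ± 33)/2, giving x^2 = 46 or x^2 = 79. So f(x) = (x^2 - 46)(x^2 - 79) and the roots of f are ±√46, ±√79. Hence the splitting field is K = Q(√46, √79). Since 46 and 79 are distinct squarefree integers > 1, their product 3634 is not a perfect square, so √79 ∉ Q(√46). By the tower law [K:Q] = [Q(√46,√79):Q(√46)] · [Q(√46):Q] = 2 · 2 = 4.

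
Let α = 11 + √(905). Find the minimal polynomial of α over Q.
m_α(x) = x^2 - 22x - 784

From α - 11 = √(905), squaring gives (α - 11)^2 = 905, i.e. α^2 - 22α + 121 = 905, so α^2 - 22α - 784 = 0. The discriminant of x^2 - 22x - 784 is (-22)^2 - 4·(-784) = 484 + 3136 = 3620, and 4·(905) is not a perfect square in Q since 905 is squarefree and ≠ 1. Hence x^2 - 22x - 784 is irreducible over Q and is the minimal polynomial of α.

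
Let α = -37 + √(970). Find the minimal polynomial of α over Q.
m_α(x) = x^2 + 74x + 399

From α + 37 = √(970), squaring gives (α + 37)^2 = 970, i.e. α^2 + 74α + 1369 = 970, so α^2 + 74α + 399 = 0. The discriminant of x^2 + 74x + 399 is (74)^2 - 4·(399) = 5476 - 1596 = 3880, and 4·(970) is not a perfect square in Q since 970 is squarefree and ≠ 1. Hence x^2 + 74x + 399 is irreducible over Q and is the minimal polynomial of α.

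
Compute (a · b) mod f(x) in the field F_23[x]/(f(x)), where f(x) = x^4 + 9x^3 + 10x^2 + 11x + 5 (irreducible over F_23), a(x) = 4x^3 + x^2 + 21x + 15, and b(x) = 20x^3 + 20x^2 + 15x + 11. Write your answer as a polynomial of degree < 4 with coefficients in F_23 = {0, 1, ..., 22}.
a · b ≡ 2x^3 + 16x^2 + 9x + 8 (mod f(x))

Multiply in F_23[x]: a(x)·b(x) = (4x^3 + x^2 + 21x + 15)·(20x^3 + 20x^2 + 15x + 11) = 11x^6 + 8x^5 + 17x^4 + 20x^3 + 5x^2 + 19x + 4. This has degree ≥ 4, so divide by f(x) over F_23: 11x^6 + 8x^5 + 17x^4 + 20x^3 + 5x^2 + 19x + 4 = (11x^2 + x + 13)·(x^4 + 9x^3 + 10x^2 + 11x + 5) + (2x^3 + 16x^2 + 9x + 8). Hence a·b ≡ 2x^3 + 16x^2 + 9x + 8 (mod f). (F_23[x]/(f) is a field with 23^4 = 279841 elements since f is irreducible of degree 4.)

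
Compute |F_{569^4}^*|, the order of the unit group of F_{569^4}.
|F_{569^4}^*| = 104821185120

F_{569^4} has 569^4 = 104821185121 elements; its multiplicative group consists of all nonzero elements, so |F_{569^4}^*| = 104821185121 - 1 = 104821185120. (It is cyclic since any finite subgroup of the multiplicative group of a field is cyclic.)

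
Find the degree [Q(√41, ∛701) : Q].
[Q(√41, ∛701) : Q] = 6

Let L = Q(√41, ∛701). Since Q(√41) ⊂ L and [Q(√41):Q] = 2, the tower law gives 2 | [L:Q]. Likewise Q(∛701) ⊂ L with [Q(∛701):Q] = 3 (because 701 is not a perfect cube), so 3 | [L:Q]. As gcd(2,3) = 1, [L:Q] is divisible by 6. Conversely L is generated over Q by √41 and ∛701, so [L:Q] ≤ 2·3 = 6. Therefore [Q(√41, ∛701) : Q] = 6.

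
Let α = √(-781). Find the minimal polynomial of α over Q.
m_α(x) = x^2 + 781

α satisfies α^2 + 781 = 0, so x^2 + 781 annihilates α. Since d = -781 is squarefree and ≠ 1, it is not a perfect square in Q, so x^2 + 781 has no rational root and is therefore irreducible over Q (a degree-2 polynomial over a field is irreducible iff it has no root). Hence m_α(x) = x^2 + 781.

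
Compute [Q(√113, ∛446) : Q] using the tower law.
[Q(√113, ∛446) : Q] = 6

Let L = Q(√113, ∛446). Since Q(√113) ⊂ L and [Q(√113):Q] = 2, the tower law gives 2 | [L:Q]. Likewise Q(∛446) ⊂ L with [Q(∛446):Q] = 3 (because 446 is not a perfect cube), so 3 | [L:Q]. As gcd(2,3) = 1, [L:Q] is divisible by 6. Conversely L is generated over Q by √113 and ∛446, so [L:Q] ≤ 2·3 = 6. Therefore [Q(√113, ∛446) : Q] = 6.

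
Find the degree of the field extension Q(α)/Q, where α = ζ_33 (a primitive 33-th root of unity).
[Q(α):Q] = 20

The minimal polynomial of ζ_33 over Q is the 33-th cyclotomic polynomial Φ_33(x), which is irreducible over Q and has degree φ(33) = 20. Hence [Q(α):Q] = φ(33) = 20.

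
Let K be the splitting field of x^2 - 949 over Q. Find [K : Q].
[K : Q] = 2

f(x) = x^2 - 949 factors as (x - √949)(x + √949). The splitting field is K = Q(√949). Since 949 is squarefree and > 1, it is not a perfect square, so x^2 - 949 is irreducible over Q and [Q(√949) : Q] = 2. Hence [K : Q] = 2.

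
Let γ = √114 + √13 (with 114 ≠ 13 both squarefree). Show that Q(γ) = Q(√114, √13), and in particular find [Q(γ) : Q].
[Q(γ) : Q] = 4 (equivalently, Q(γ) = Q(√114, √13))

Obviously Q(γ) ⊆ Q(√114, √13), and [Q(√114, √13):Q] = 4 (since 114, 13 are distinct squarefree integers > 1 with 1482 not a perfect square). To show equality we compute the minimal polynomial of γ. From γ = √114 + √13: γ^2 = 114 + 2√(1482) + 13 = 127 + 2√(1482), so γ^2 - 127 = 2√(1482); squaring, (γ^2 - 127)^2 = 4·1482, i.e. γ^4 - 254γ^2 + 16129 - 5928 = 0, i.e. γ^4 - 254γ^2 + 10201 = 0. So γ is a root of x^4 - 254x^2 + 10201. This polynomial is irreducible over Q: it has no rational root (each ±√114 ± √13 is irrational), and any factorization into two quadratics over Q would force √(1482) ∈ Q (pairing opposite roots) or √114, √13 ∈ Q (other pairings), all impossible. Hence [Q(γ):Q] = 4 = [Q(√114, √13):Q], so Q(γ) = Q(√114, √13).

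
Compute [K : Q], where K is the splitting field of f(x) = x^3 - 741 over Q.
[K : Q] = 6

The roots of x^3 - 741 are ∛741, ω∛741, ω^2∛741 where ω = e^(2πi/3) is a primitive cube root of unity, so K = Q(∛741, ω). Now [Q(∛741):Q] = 3 (since 741 is not a perfect cube, x^3 - 741 is irreducible) and [Q(ω):Q] = 2. Both 2 and 3 divide [K:Q], and [K:Q] ≤ 3·2 = 6, so [K:Q] = 6. (Equivalently: Q(∛741) ⊂ R but ω ∉ R, so [K : Q(∛741)] = 2.)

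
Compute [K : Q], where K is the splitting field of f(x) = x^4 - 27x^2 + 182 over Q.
[K : Q] = 4

Solving the quadratic in x^2: x^2 = (27 ± √(27^2 - 4·182))/2 = (27 ± √1)/2 = (27 ± 1)/2, giving x^2 = 13 or x^2 = 14. So f(x) = (x^2 - 13)(x^2 - 14) and the roots of f are ±√13, ±√14. Hence the splitting field is K = Q(√13, √14). Since 13 and 14 are distinct squarefree integers > 1, their product 182 is not a perfect square, so √14 ∉ Q(√13). By the tower law [K:Q] = [Q(√13,√14):Q(√13)] · [Q(√13):Q] = 2 · 2 = 4.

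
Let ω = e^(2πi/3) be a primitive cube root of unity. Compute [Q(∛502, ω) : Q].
[Q(∛502, ω) : Q] = 6

[Q(∛502):Q] = 3 (min poly x^3 - 502, irreducible since 502 is not a perfect cube). [Q(ω):Q] = 2 (min poly x^2 + x + 1). Since Q(∛502) ⊂ R and ω ∉ R, we have ω ∉ Q(∛502), so x^2 + x + 1 remains irreducible over Q(∛502) and [Q(∛502, ω) : Q(∛502)] = 2. By the tower law, [Q(∛502, ω) : Q] = 3 · 2 = 6. (In fact Q(∛502, ω) is the splitting field of x^3 - 502 over Q.)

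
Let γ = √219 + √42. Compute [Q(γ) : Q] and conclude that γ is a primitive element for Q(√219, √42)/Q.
[Q(γ) : Q] = 4 (equivalently, Q(γ) = Q(√219, √42))

Obviously Q(γ) ⊆ Q(√219, √42), and [Q(√219, √42):Q] = 4 (since 219, 42 are distinct squarefree integers > 1 with 9198 not a perfect square). To show equality we compute the minimal polynomial of γ. From γ = √219 + √42: γ^2 = 219 + 2√(9198) + 42 = 261 + 2√(9198), so γ^2 - 261 = 2√(9198); squaring, (γ^2 - 261)^2 = 4·9198, i.e. γ^4 - 522γ^2 + 68121 - 36792 = 0, i.e. γ^4 - 522γ^2 + 31329 = 0. So γ is a root of x^4 - 522x^2 + 31329. This polynomial is irreducible over Q: it has no rational root (each ±√219 ± √42 is irrational), and any factorization into two quadratics over Q would force √(9198) ∈ Q (pairing opposite roots) or √219, √42 ∈ Q (other pairings), all impossible. Hence [Q(γ):Q] = 4 = [Q(√219, √42):Q], so Q(γ) = Q(√219, √42).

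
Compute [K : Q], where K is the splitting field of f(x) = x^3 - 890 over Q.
[K : Q] = 6

The roots of x^3 - 890 are ∛890, ω∛890, ω^2∛890 where ω = e^(2πi/3) is a primitive cube root of unity, so K = Q(∛890, ω). Now [Q(∛890):Q] = 3 (since 890 is not a perfect cube, x^3 - 890 is irreducible) and [Q(ω):Q] = 2. Both 2 and 3 divide [K:Q], and [K:Q] ≤ 3·2 = 6, so [K:Q] = 6. (Equivalently: Q(∛890) ⊂ R but ω ∉ R, so [K : Q(∛890)] = 2.)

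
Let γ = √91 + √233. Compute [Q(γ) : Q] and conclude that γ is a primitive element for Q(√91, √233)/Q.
[Q(γ) : Q] = 4 (equivalently, Q(γ) = Q(√91, √233))

Obviously Q(γ) ⊆ Q(√91, √233), and [Q(√91, √233):Q] = 4 (since 91, 233 are distinct squarefree integers > 1 with 21203 not a perfect square). To show equality we compute the minimal polynomial of γ. From γ = √91 + √233: γ^2 = 91 + 2√(21203) + 233 = 324 + 2√(21203), so γ^2 - 324 = 2√(21203); squaring, (γ^2 - 324)^2 = 4·21203, i.e. γ^4 - 648γ^2 + 104976 - 84812 = 0, i.e. γ^4 - 648γ^2 + 20164 = 0. So γ is a root of x^4 - 648x^2 + 20164. This polynomial is irreducible over Q: it has no rational root (each ±√91 ± √233 is irrational), and any factorization into two quadratics over Q would force √(21203) ∈ Q (pairing opposite roots) or √91, √233 ∈ Q (other pairings), all impossible. Hence [Q(γ):Q] = 4 = [Q(√91, √233):Q], so Q(γ) = Q(√91, √233).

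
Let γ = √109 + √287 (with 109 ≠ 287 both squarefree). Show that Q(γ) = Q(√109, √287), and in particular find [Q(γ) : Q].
[Q(γ) : Q] = 4 (equivalently, Q(γ) = Q(√109, √287))

Obviously Q(γ) ⊆ Q(√109, √287), and [Q(√109, √287):Q] = 4 (since 109, 287 are distinct squarefree integers > 1 with 31283 not a perfect square). To show equality we compute the minimal polynomial of γ. From γ = √109 + √287: γ^2 = 109 + 2√(31283) + 287 = 396 + 2√(31283), so γ^2 - 396 = 2√(31283); squaring, (γ^2 - 396)^2 = 4·31283, i.e. γ^4 - 792γ^2 + 156816 - 125132 = 0, i.e. γ^4 - 792γ^2 + 31684 = 0. So γ is a root of x^4 - 792x^2 + 31684. This polynomial is irreducible over Q: it has no rational root (each ±√109 ± √287 is irrational), and any factorization into two quadratics over Q would force √(31283) ∈ Q (pairing opposite roots) or √109, √287 ∈ Q (other pairings), all impossible. Hence [Q(γ):Q] = 4 = [Q(√109, √287):Q], so Q(γ) = Q(√109, √287).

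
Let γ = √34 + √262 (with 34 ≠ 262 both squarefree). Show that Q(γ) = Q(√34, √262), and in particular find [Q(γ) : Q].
[Q(γ) : Q] = 4 (equivalently, Q(γ) = Q(√34, √262))

Obviously Q(γ) ⊆ Q(√34, √262), and [Q(√34, √262):Q] = 4 (since 34, 262 are distinct squarefree integers > 1 with 8908 not a perfect square). To show equality we compute the minimal polynomial of γ. From γ = √34 + √262: γ^2 = 34 + 2√(8908) + 262 = 296 + 2√(8908), so γ^2 - 296 = 2√(8908); squaring, (γ^2 - 296)^2 = 4·8908, i.e. γ^4 - 592γ^2 + 87616 - 35632 = 0, i.e. γ^4 - 592γ^2 + 51984 = 0. So γ is a root of x^4 - 592x^2 + 51984. This polynomial is irreducible over Q: it has no rational root (each ±√34 ± √262 is irrational), and any factorization into two quadratics over Q would force √(8908) ∈ Q (pairing opposite roots) or √34, √262 ∈ Q (other pairings), all impossible. Hence [Q(γ):Q] = 4 = [Q(√34, √262):Q], so Q(γ) = Q(√34, √262).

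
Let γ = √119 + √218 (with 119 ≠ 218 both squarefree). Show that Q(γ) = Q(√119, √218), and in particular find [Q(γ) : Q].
[Q(γ) : Q] = 4 (equivalently, Q(γ) = Q(√119, √218))

Obviously Q(γ) ⊆ Q(√119, √218), and [Q(√119, √218):Q] = 4 (since 119, 218 are distinct squarefree integers > 1 with 25942 not a perfect square). To show equality we compute the minimal polynomial of γ. From γ = √119 + √218: γ^2 = 119 + 2√(25942) + 218 = 337 + 2√(25942), so γ^2 - 337 = 2√(25942); squaring, (γ^2 - 337)^2 = 4·25942, i.e. γ^4 - 674γ^2 + 113569 - 103768 = 0, i.e. γ^4 - 674γ^2 + 9801 = 0. So γ is a root of x^4 - 674x^2 + 9801. This polynomial is irreducible over Q: it has no rational root (each ±√119 ± √218 is irrational), and any factorization into two quadratics over Q would force √(25942) ∈ Q (pairing opposite roots) or √119, √218 ∈ Q (other pairings), all impossible. Hence [Q(γ):Q] = 4 = [Q(√119, √218):Q], so Q(γ) = Q(√119, √218).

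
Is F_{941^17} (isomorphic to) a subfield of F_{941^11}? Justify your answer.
No: F_{941^17} is not a subfield of F_{941^11}

F_{p^m} embeds in F_{p^n} iff m | n. Here 17 ∤ 11 (since 11 = 0·17 + 11 with remainder 11 ≠ 0), so F_{941^17} is not a subfield of F_{941^11}. Equivalently: if it were, the tower law would give 17 = [F_{941^17}:F_941] dividing [F_{941^11}:F_941] = 11, contradiction.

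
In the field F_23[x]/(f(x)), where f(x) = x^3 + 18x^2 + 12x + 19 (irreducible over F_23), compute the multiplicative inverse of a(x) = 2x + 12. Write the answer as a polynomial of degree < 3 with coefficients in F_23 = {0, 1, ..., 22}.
a(x)^(-1) ≡ x^2 + 12x + 9 (mod f(x))

Since f is irreducible over F_23, F_23[x]/(f) is a field and a(x) ≠ 0 has an inverse. Apply the extended Euclidean algorithm to f(x) and a(x) in F_23[x]: f(x) = (12x^2 + 6x + 16)·a(x) + (11). The last nonzero remainder is the constant 11 = gcd(f, a) in F_23. Back-substituting through the division chain expresses 11 = s(x)·a(x) + t(x)·f(x) with s(x) ≡ 11x^2 + 17x + 7 (mod f), so (11x^2 + 17x + 7)·a(x) ≡ 11 (mod f). Multiplying by 11^(-1) ≡ 21 in F_23 gives a(x)^(-1) ≡ 21·(11x^2 + 17x + 7) ≡ x^2 + 12x + 9 (mod f). Check: (2x + 12)·(x^2 + 12x + 9) = 2x^3 + 13x^2 + x + 16 ≡ 1 (mod x^3 + 18x^2 + 12x + 19).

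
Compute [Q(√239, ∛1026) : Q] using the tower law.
[Q(√239, ∛1026) : Q] = 6

Let L = Q(√239, ∛1026). Since Q(√239) ⊂ L and [Q(√239):Q] = 2, the tower law gives 2 | [L:Q]. Likewise Q(∛1026) ⊂ L with [Q(∛1026):Q] = 3 (because 1026 is not a perfect cube), so 3 | [L:Q]. As gcd(2,3) = 1, [L:Q] is divisible by 6. Conversely L is generated over Q by √239 and ∛1026, so [L:Q] ≤ 2·3 = 6. Therefore [Q(√239, ∛1026) : Q] = 6.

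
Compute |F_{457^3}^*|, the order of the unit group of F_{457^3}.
|F_{457^3}^*| = 95443992

F_{457^3} has 457^3 = 95443993 elements; its multiplicative group consists of all nonzero elements, so |F_{457^3}^*| = 95443993 - 1 = 95443992. (It is cyclic since any finite subgroup of the multiplicative group of a field is cyclic.)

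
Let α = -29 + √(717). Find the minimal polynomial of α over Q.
m_α(x) = x^2 + 58x + 124

From α + 29 = √(717), squaring gives (α + 29)^2 = 717, i.e. α^2 + 58α + 841 = 717, so α^2 + 58α + 124 = 0. The discriminant of x^2 + 58x + 124 is (58)^2 - 4·(124) = 3364 - 496 = 2868, and 4·(717) is not a perfect square in Q since 717 is squarefree and ≠ 1. Hence x^2 + 58x + 124 is irreducible over Q and is the minimal polynomial of α.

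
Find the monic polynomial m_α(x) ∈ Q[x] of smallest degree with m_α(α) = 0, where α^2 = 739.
m_α(x) = x^2 - 739

α satisfies α^2 - 739 = 0, so x^2 - 739 annihilates α. Since d = 739 is squarefree and ≠ 1, it is not a perfect square in Q, so x^2 - 739 has no rational root and is therefore irreducible over Q (a degree-2 polynomial over a field is irreducible iff it has no root). Hence m_α(x) = x^2 - 739.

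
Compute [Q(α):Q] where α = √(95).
[Q(α):Q] = 2

[Q(α):Q] equals the degree of the minimal polynomial of α. Here α^2 = 95 and x^2 - 95 is irreducible (d = 95 is squarefree, ≠ 1, hence not a square), so deg(m_α) = 2. Thus [Q(α):Q] = 2.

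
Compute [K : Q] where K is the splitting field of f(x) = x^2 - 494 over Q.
[K : Q] = 2

f(x) = x^2 - 494 factors as (x - √494)(x + √494). The splitting field is K = Q(√494). Since 494 is squarefree and > 1, it is not a perfect square, so x^2 - 494 is irreducible over Q and [Q(√494) : Q] = 2. Hence [K : Q] = 2.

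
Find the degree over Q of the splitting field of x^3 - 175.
[K : Q] = 6

The roots of x^3 - 175 are ∛175, ω∛175, ω^2∛175 where ω = e^(2πi/3) is a primitive cube root of unity, so K = Q(∛175, ω). Now [Q(∛175):Q] = 3 (since 175 is not a perfect cube, x^3 - 175 is irreducible) and [Q(ω):Q] = 2. Both 2 and 3 divide [K:Q], and [K:Q] ≤ 3·2 = 6, so [K:Q] = 6. (Equivalently: Q(∛175) ⊂ R but ω ∉ R, so [K : Q(∛175)] = 2.)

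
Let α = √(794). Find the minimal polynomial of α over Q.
m_α(x) = x^2 - 794

α satisfies α^2 - 794 = 0, so x^2 - 794 annihilates α. Since d = 794 is squarefree and ≠ 1, it is not a perfect square in Q, so x^2 - 794 has no rational root and is therefore irreducible over Q (a degree-2 polynomial over a field is irreducible iff it has no root). Hence m_α(x) = x^2 - 794.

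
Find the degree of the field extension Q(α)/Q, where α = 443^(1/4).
[Q(α):Q] = 4

α is a root of x^4 - 443. By Eisenstein's criterion at the prime p = 443 (which divides the constant term 443 but p^2 = 196249 does not, since 443 is squarefree), x^4 - 443 is irreducible over Q. Hence [Q(α):Q] = 4.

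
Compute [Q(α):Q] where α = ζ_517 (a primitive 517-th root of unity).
[Q(α):Q] = 460

The minimal polynomial of ζ_517 over Q is the 517-th cyclotomic polynomial Φ_517(x), which is irreducible over Q and has degree φ(517) = 460. Hence [Q(α):Q] = φ(517) = 460.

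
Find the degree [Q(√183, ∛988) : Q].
[Q(√183, ∛988) : Q] = 6

Let L = Q(√183, ∛988). Since Q(√183) ⊂ L and [Q(√183):Q] = 2, the tower law gives 2 | [L:Q]. Likewise Q(∛988) ⊂ L with [Q(∛988):Q] = 3 (because 988 is not a perfect cube), so 3 | [L:Q]. As gcd(2,3) = 1, [L:Q] is divisible by 6. Conversely L is generated over Q by √183 and ∛988, so [L:Q] ≤ 2·3 = 6. Therefore [Q(√183, ∛988) : Q] = 6.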